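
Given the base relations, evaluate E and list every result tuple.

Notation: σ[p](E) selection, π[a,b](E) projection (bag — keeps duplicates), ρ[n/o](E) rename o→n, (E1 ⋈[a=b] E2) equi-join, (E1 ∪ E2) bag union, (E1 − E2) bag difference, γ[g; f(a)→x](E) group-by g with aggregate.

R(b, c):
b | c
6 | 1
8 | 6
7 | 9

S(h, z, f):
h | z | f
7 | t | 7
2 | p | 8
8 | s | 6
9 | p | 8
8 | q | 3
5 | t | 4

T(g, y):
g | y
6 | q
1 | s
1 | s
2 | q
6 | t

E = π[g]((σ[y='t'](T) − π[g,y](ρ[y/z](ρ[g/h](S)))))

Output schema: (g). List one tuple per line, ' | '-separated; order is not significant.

Subexpression sizes:
  T → 5
  σ[y='t'](T) → 1
  S → 6
  ρ[g/h](S) → 6
  ρ[y/z](ρ[g/h](S)) → 6
  π[g,y](ρ[y/z](ρ[g/h](S))) → 6
  (σ[y='t'](T) − π[g,y](ρ[y/z](ρ[g/h](S)))) → 1
  π[g]((σ[y='t'](T) − π[g,y](ρ[y/z](ρ[g/h](S))))) → 1

== RESULT ==
g
6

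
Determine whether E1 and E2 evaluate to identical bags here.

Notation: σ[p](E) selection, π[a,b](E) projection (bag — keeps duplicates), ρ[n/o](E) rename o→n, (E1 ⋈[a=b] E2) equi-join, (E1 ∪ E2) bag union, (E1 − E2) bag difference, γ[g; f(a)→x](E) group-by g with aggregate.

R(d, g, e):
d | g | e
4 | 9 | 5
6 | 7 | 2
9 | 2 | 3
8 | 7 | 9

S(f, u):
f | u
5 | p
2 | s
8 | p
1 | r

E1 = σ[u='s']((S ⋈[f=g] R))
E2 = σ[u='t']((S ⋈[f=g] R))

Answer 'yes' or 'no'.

E1 subexpression sizes:
  S → 4
  R → 4
  (S ⋈[f=g] R) → 1
  σ[u='s']((S ⋈[f=g] R)) → 1
E2 subexpression sizes:
  S → 4
  R → 4
  (S ⋈[f=g] R) → 1
  σ[u='t']((S ⋈[f=g] R)) → 0

E1 result:
f | u | d | g | e
2 | s | 9 | 2 | 3
E2 result:
f | u | d | g | e
(0 rows)
Witness: (2, 's', 9, 2, 3) appears 1× in E1 but 0× in E2.

no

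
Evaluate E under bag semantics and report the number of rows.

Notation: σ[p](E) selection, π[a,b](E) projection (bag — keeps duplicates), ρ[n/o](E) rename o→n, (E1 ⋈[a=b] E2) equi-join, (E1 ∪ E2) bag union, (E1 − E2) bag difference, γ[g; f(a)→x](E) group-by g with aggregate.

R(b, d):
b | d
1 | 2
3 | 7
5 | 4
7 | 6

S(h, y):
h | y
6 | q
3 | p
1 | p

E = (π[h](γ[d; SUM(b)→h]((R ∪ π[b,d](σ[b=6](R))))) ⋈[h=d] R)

Row counts bottom-up:
  R → 4
  R → 4
  σ[b=6](R) → 0
  π[b,d](σ[b=6](R)) → 0
  (R ∪ π[b,d](σ[b=6](R))) → 4
  γ[d; SUM(b)→h]((R ∪ π[b,d](σ[b=6](R)))) → 4
  π[h](γ[d; SUM(b)→h]((R ∪ π[b,d](σ[b=6](R))))) → 4
  R → 4
  (π[h](γ[d; SUM(b)→h]((R ∪ π[b,d](σ[b=6](R))))) ⋈[h=d] R) → 1

|E| = 1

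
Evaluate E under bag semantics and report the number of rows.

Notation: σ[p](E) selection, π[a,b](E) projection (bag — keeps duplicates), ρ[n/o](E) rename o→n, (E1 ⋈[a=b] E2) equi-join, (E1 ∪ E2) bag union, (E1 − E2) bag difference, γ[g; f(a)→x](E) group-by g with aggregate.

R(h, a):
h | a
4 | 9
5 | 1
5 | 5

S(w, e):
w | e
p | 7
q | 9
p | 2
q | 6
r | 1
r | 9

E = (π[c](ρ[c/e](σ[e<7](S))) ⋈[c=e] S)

Stepwise |·|:
  S → 6
  σ[e<7](S) → 3
  ρ[c/e](σ[e<7](S)) → 3
  π[c](ρ[c/e](σ[e<7](S))) → 3
  S → 6
  (π[c](ρ[c/e](σ[e<7](S))) ⋈[c=e] S) → 3

|E| = 3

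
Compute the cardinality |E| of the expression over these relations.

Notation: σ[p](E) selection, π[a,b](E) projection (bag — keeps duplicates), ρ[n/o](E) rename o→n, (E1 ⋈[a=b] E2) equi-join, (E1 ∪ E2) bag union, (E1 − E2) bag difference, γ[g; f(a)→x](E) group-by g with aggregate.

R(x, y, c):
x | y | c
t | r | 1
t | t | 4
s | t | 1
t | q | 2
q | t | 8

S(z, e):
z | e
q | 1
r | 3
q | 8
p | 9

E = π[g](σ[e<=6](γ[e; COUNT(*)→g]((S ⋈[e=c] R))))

Stepwise |·|:
  S → 4
  R → 5
  (S ⋈[e=c] R) → 3
  γ[e; COUNT(*)→g]((S ⋈[e=c] R)) → 2
  σ[e<=6](γ[e; COUNT(*)→g]((S ⋈[e=c] R))) → 1
  π[g](σ[e<=6](γ[e; COUNT(*)→g]((S ⋈[e=c] R)))) → 1

|E| = 1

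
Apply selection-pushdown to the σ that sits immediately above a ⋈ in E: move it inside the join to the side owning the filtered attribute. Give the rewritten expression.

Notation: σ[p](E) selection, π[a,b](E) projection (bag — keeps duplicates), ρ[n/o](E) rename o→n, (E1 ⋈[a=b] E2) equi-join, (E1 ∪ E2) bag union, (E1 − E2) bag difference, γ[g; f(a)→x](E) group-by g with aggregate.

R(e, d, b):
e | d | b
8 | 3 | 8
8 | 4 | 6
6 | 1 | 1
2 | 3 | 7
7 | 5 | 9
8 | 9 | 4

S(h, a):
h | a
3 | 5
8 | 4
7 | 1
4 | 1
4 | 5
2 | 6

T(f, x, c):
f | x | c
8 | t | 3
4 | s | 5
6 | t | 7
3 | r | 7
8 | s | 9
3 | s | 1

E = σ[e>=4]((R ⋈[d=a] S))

σ filters on e, owned by the left side.
E' = (σ[e>=4](R) ⋈[d=a] S)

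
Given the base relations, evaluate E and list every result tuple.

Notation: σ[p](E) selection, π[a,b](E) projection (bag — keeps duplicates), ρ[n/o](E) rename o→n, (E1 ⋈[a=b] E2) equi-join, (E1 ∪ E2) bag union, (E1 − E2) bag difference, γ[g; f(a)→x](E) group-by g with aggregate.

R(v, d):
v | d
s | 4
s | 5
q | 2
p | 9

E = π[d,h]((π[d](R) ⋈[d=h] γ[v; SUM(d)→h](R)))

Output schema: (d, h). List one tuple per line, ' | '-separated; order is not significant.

Row counts bottom-up:
  R → 4
  π[d](R) → 4
  R → 4
  γ[v; SUM(d)→h](R) → 3
  (π[d](R) ⋈[d=h] γ[v; SUM(d)→h](R)) → 3
  π[d,h]((π[d](R) ⋈[d=h] γ[v; SUM(d)→h](R))) → 3

== RESULT ==
d | h
2 | 2
9 | 9
9 | 9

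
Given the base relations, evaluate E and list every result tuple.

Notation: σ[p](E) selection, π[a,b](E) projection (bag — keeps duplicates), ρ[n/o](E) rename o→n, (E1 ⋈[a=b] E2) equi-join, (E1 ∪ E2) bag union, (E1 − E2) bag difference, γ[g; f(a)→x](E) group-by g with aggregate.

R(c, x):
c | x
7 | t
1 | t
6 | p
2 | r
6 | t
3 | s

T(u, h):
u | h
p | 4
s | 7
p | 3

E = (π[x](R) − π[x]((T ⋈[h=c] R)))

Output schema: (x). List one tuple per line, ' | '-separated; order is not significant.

Subexpression sizes:
  R → 6
  π[x](R) → 6
  T → 3
  R → 6
  (T ⋈[h=c] R) → 2
  π[x]((T ⋈[h=c] R)) → 2
  (π[x](R) − π[x]((T ⋈[h=c] R))) → 4

== RESULT ==
x
p
r
t
t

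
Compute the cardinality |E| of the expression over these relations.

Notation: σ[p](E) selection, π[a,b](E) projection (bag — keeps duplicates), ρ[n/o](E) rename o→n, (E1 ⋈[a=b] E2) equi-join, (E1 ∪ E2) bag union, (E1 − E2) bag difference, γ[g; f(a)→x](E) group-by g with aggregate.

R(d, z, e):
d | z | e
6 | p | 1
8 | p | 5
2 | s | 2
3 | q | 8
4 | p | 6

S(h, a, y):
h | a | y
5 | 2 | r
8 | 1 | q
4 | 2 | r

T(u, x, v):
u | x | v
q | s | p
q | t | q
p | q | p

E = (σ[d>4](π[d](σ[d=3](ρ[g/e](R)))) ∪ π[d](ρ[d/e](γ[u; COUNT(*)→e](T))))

Subexpression sizes:
  R → 5
  ρ[g/e](R) → 5
  σ[d=3](ρ[g/e](R)) → 1
  π[d](σ[d=3](ρ[g/e](R))) → 1
  σ[d>4](π[d](σ[d=3](ρ[g/e](R)))) → 0
  T → 3
  γ[u; COUNT(*)→e](T) → 2
  ρ[d/e](γ[u; COUNT(*)→e](T)) → 2
  π[d](ρ[d/e](γ[u; COUNT(*)→e](T))) → 2
  (σ[d>4](π[d](σ[d=3](ρ[g/e](R)))) ∪ π[d](ρ[d/e](γ[u; COUNT(*)→e](T)))) → 2

|E| = 2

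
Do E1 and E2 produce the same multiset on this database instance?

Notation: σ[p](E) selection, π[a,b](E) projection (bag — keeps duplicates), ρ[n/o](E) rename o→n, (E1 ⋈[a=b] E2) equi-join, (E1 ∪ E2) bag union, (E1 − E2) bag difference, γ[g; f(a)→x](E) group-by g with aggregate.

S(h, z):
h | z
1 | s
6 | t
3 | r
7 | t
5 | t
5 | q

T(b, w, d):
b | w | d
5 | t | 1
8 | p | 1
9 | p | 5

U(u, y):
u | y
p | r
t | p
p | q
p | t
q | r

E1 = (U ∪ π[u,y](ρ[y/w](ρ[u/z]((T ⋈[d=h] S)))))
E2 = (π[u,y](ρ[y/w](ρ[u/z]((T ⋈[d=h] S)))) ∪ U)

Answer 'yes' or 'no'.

E1 subexpression sizes:
  U → 5
  T → 3
  S → 6
  (T ⋈[d=h] S) → 4
  ρ[u/z]((T ⋈[d=h] S)) → 4
  ρ[y/w](ρ[u/z]((T ⋈[d=h] S))) → 4
  π[u,y](ρ[y/w](ρ[u/z]((T ⋈[d=h] S)))) → 4
  (U ∪ π[u,y](ρ[y/w](ρ[u/z]((T ⋈[d=h] S))))) → 9
E2 subexpression sizes:
  T → 3
  S → 6
  (T ⋈[d=h] S) → 4
  ρ[u/z]((T ⋈[d=h] S)) → 4
  ρ[y/w](ρ[u/z]((T ⋈[d=h] S))) → 4
  π[u,y](ρ[y/w](ρ[u/z]((T ⋈[d=h] S)))) → 4
  U → 5
  (π[u,y](ρ[y/w](ρ[u/z]((T ⋈[d=h] S)))) ∪ U) → 9

E1 and E2 produce the same multiset:
u | y
p | q
p | r
p | t
q | p
q | r
s | p
s | t
t | p
t | p

yes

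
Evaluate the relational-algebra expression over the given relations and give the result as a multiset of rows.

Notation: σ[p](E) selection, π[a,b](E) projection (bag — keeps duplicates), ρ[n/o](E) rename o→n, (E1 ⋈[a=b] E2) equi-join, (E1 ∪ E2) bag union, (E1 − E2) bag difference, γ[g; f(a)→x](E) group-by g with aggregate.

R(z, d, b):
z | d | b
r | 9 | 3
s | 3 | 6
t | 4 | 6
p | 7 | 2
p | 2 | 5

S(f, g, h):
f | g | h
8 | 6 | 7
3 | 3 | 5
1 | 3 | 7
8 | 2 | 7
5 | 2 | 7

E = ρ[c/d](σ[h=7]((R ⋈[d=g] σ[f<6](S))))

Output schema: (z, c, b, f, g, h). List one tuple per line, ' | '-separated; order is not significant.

Row counts bottom-up:
  R → 5
  S → 5
  σ[f<6](S) → 3
  (R ⋈[d=g] σ[f<6](S)) → 3
  σ[h=7]((R ⋈[d=g] σ[f<6](S))) → 2
  ρ[c/d](σ[h=7]((R ⋈[d=g] σ[f<6](S)))) → 2

== RESULT ==
z | c | b | f | g | h
p | 2 | 5 | 5 | 2 | 7
s | 3 | 6 | 1 | 3 | 7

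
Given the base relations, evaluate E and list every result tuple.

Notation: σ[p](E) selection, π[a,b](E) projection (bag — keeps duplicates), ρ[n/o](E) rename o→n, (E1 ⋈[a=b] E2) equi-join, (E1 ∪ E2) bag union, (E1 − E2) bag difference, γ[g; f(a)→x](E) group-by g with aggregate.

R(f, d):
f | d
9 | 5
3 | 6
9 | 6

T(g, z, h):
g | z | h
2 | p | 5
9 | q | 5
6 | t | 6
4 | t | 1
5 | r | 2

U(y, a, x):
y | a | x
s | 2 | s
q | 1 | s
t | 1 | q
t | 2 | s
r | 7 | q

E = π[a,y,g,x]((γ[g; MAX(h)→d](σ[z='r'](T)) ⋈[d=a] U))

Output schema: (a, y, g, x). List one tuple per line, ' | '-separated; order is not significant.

Stepwise |·|:
  T → 5
  σ[z='r'](T) → 1
  γ[g; MAX(h)→d](σ[z='r'](T)) → 1
  U → 5
  (γ[g; MAX(h)→d](σ[z='r'](T)) ⋈[d=a] U) → 2
  π[a,y,g,x]((γ[g; MAX(h)→d](σ[z='r'](T)) ⋈[d=a] U)) → 2

== RESULT ==
a | y | g | x
2 | s | 5 | s
2 | t | 5 | s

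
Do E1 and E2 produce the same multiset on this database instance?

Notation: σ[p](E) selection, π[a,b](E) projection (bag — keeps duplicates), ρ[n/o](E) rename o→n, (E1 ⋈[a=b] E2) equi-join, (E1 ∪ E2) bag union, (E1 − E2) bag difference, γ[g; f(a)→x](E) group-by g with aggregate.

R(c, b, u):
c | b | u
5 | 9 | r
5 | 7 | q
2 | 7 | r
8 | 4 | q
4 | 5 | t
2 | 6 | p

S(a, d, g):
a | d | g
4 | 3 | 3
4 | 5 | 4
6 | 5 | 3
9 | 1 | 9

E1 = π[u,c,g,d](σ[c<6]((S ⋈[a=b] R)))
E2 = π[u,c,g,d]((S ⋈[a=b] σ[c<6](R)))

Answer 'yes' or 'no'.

E1 stepwise |·|:
  S → 4
  R → 6
  (S ⋈[a=b] R) → 4
  σ[c<6]((S ⋈[a=b] R)) → 2
  π[u,c,g,d](σ[c<6]((S ⋈[a=b] R))) → 2
E2 stepwise |·|:
  S → 4
  R → 6
  σ[c<6](R) → 5
  (S ⋈[a=b] σ[c<6](R)) → 2
  π[u,c,g,d]((S ⋈[a=b] σ[c<6](R))) → 2

E1 and E2 produce the same multiset:
u | c | g | d
p | 2 | 3 | 5
r | 5 | 9 | 1

yes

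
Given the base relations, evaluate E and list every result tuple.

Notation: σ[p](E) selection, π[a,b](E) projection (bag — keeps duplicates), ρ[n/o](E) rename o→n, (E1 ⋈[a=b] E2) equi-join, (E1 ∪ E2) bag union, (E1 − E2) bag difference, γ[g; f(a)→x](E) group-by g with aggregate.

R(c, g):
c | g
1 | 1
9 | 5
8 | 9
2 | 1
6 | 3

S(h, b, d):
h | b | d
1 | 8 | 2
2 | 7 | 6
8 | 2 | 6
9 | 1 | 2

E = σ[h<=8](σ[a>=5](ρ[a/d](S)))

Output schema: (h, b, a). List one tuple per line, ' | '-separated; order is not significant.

Per-node cardinality:
  S → 4
  ρ[a/d](S) → 4
  σ[a>=5](ρ[a/d](S)) → 2
  σ[h<=8](σ[a>=5](ρ[a/d](S))) → 2

== RESULT ==
h | b | a
2 | 7 | 6
8 | 2 | 6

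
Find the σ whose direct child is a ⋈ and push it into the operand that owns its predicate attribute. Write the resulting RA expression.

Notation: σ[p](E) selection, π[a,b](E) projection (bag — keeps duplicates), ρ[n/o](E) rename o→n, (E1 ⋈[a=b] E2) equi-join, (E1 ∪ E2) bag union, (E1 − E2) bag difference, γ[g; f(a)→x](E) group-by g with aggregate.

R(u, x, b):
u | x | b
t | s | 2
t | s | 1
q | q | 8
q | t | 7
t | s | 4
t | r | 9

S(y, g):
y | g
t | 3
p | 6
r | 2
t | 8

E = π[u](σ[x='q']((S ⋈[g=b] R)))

σ filters on x, owned by the right side.
E' = π[u]((S ⋈[g=b] σ[x='q'](R)))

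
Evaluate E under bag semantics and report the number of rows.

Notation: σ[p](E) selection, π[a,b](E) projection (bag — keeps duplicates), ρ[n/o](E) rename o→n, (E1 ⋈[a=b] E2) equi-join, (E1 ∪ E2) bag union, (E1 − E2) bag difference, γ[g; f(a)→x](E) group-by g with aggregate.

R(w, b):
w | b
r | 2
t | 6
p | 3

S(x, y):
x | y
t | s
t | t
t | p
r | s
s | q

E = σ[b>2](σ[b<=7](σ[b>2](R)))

Row counts bottom-up:
  R → 3
  σ[b>2](R) → 2
  σ[b<=7](σ[b>2](R)) → 2
  σ[b>2](σ[b<=7](σ[b>2](R))) → 2

|E| = 2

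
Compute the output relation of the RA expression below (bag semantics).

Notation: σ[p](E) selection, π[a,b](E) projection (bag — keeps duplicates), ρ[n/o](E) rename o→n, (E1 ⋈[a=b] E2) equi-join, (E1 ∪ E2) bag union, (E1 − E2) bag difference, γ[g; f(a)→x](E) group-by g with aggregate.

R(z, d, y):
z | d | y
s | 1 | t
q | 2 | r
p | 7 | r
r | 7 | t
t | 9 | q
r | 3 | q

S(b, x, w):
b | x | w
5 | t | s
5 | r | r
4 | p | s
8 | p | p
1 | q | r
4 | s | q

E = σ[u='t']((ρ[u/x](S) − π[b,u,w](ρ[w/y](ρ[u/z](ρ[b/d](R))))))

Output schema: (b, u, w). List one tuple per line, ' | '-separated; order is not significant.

Per-node cardinality:
  S → 6
  ρ[u/x](S) → 6
  R → 6
  ρ[b/d](R) → 6
  ρ[u/z](ρ[b/d](R)) → 6
  ρ[w/y](ρ[u/z](ρ[b/d](R))) → 6
  π[b,u,w](ρ[w/y](ρ[u/z](ρ[b/d](R)))) → 6
  (ρ[u/x](S) − π[b,u,w](ρ[w/y](ρ[u/z](ρ[b/d](R))))) → 6
  σ[u='t']((ρ[u/x](S) − π[b,u,w](ρ[w/y](ρ[u/z](ρ[b/d](R)))))) → 1

== RESULT ==
b | u | w
5 | t | s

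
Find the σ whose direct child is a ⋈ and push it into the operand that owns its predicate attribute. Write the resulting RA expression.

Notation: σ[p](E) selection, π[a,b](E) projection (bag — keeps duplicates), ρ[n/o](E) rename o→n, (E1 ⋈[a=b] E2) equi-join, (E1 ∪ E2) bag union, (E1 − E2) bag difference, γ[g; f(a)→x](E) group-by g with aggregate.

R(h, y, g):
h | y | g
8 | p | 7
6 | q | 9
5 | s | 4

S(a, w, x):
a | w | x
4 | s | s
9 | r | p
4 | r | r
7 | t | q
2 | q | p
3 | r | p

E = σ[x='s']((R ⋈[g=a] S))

σ filters on x, owned by the right side.
E' = (R ⋈[g=a] σ[x='s'](S))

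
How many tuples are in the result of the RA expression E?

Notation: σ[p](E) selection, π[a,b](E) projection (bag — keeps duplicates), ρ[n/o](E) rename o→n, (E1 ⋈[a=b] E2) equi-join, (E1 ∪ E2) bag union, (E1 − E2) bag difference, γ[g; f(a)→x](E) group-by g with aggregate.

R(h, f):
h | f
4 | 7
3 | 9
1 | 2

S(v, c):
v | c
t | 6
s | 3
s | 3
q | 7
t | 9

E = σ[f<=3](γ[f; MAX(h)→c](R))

Stepwise |·|:
  R → 3
  γ[f; MAX(h)→c](R) → 3
  σ[f<=3](γ[f; MAX(h)→c](R)) → 1

|E| = 1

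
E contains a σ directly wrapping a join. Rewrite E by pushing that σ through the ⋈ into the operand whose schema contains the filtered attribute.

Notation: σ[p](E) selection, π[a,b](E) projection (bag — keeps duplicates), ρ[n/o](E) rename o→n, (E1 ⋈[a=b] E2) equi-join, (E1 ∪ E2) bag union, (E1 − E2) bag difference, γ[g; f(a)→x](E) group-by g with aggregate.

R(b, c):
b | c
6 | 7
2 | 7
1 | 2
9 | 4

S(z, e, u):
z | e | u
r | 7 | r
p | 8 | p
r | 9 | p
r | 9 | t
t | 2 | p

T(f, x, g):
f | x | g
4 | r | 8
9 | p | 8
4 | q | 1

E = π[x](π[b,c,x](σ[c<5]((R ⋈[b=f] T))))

σ filters on c, owned by the left side.
E' = π[x](π[b,c,x]((σ[c<5](R) ⋈[b=f] T)))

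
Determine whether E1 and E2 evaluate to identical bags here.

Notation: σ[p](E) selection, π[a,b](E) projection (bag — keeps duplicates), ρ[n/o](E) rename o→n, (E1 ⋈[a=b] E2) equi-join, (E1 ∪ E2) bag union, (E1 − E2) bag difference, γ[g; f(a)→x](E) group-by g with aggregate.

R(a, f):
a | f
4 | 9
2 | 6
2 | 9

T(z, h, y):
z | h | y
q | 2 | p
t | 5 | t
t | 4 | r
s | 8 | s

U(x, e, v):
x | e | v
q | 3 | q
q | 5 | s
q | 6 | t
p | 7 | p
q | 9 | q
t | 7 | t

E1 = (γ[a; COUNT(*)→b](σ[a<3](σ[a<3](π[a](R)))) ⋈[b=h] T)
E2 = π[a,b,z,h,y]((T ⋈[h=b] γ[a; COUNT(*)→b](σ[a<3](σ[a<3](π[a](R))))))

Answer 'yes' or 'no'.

E1 row counts bottom-up:
  R → 3
  π[a](R) → 3
  σ[a<3](π[a](R)) → 2
  σ[a<3](σ[a<3](π[a](R))) → 2
  γ[a; COUNT(*)→b](σ[a<3](σ[a<3](π[a](R)))) → 1
  T → 4
  (γ[a; COUNT(*)→b](σ[a<3](σ[a<3](π[a](R)))) ⋈[b=h] T) → 1
E2 row counts bottom-up:
  T → 4
  R → 3
  π[a](R) → 3
  σ[a<3](π[a](R)) → 2
  σ[a<3](σ[a<3](π[a](R))) → 2
  γ[a; COUNT(*)→b](σ[a<3](σ[a<3](π[a](R)))) → 1
  (T ⋈[h=b] γ[a; COUNT(*)→b](σ[a<3](σ[a<3](π[a](R))))) → 1
  π[a,b,z,h,y]((T ⋈[h=b] γ[a; COUNT(*)→b](σ[a<3](σ[a<3](π[a](R)))))) → 1

E1 and E2 produce the same multiset:
a | b | z | h | y
2 | 2 | q | 2 | p

yes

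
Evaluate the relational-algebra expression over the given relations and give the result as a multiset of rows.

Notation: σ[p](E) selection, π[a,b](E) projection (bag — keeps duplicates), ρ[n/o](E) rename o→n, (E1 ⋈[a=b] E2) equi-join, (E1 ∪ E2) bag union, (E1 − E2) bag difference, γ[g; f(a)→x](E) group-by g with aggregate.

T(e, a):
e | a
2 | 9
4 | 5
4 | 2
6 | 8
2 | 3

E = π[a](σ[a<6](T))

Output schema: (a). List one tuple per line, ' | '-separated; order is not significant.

Row counts bottom-up:
  T → 5
  σ[a<6](T) → 3
  π[a](σ[a<6](T)) → 3

== RESULT ==
a
2
3
5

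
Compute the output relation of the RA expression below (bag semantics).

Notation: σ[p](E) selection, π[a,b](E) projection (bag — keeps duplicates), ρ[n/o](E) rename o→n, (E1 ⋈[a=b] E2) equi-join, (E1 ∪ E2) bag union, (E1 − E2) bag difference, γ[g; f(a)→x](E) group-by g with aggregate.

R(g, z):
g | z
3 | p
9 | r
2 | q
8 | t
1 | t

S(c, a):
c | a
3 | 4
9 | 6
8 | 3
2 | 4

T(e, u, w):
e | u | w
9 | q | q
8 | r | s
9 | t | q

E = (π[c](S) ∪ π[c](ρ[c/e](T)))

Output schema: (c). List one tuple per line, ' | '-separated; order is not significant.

Per-node cardinality:
  S → 4
  π[c](S) → 4
  T → 3
  ρ[c/e](T) → 3
  π[c](ρ[c/e](T)) → 3
  (π[c](S) ∪ π[c](ρ[c/e](T))) → 7

== RESULT ==
c
2
3
8
8
9
9
9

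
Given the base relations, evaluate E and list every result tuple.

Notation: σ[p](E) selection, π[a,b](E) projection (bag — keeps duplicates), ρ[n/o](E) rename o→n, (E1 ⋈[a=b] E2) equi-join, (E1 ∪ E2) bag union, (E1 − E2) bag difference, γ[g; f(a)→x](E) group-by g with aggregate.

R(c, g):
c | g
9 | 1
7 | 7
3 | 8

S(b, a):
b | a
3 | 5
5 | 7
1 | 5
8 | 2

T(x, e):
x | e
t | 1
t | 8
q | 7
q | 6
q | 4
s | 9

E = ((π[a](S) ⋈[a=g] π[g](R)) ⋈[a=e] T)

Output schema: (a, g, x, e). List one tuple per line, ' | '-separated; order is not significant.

Subexpression sizes:
  S → 4
  π[a](S) → 4
  R → 3
  π[g](R) → 3
  (π[a](S) ⋈[a=g] π[g](R)) → 1
  T → 6
  ((π[a](S) ⋈[a=g] π[g](R)) ⋈[a=e] T) → 1

== RESULT ==
a | g | x | e
7 | 7 | q | 7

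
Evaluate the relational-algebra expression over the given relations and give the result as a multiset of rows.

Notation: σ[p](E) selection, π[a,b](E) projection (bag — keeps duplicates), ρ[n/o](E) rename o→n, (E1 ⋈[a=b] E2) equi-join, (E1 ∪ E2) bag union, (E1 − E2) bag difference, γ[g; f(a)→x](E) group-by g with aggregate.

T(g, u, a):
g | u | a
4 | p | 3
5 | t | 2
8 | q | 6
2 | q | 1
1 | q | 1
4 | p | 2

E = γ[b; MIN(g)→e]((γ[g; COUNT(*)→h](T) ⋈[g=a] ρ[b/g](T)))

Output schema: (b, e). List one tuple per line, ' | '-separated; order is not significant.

Subexpression sizes:
  T → 6
  γ[g; COUNT(*)→h](T) → 5
  T → 6
  ρ[b/g](T) → 6
  (γ[g; COUNT(*)→h](T) ⋈[g=a] ρ[b/g](T)) → 4
  γ[b; MIN(g)→e]((γ[g; COUNT(*)→h](T) ⋈[g=a] ρ[b/g](T))) → 4

== RESULT ==
b | e
1 | 1
2 | 1
4 | 2
5 | 2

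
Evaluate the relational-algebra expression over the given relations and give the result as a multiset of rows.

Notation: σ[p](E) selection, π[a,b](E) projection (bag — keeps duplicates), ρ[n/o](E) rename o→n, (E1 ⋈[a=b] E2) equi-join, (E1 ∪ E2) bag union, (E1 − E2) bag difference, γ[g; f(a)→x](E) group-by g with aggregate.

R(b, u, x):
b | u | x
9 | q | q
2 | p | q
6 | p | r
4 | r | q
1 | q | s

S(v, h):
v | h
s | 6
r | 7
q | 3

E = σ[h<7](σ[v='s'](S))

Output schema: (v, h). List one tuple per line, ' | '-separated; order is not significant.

Subexpression sizes:
  S → 3
  σ[v='s'](S) → 1
  σ[h<7](σ[v='s'](S)) → 1

== RESULT ==
v | h
s | 6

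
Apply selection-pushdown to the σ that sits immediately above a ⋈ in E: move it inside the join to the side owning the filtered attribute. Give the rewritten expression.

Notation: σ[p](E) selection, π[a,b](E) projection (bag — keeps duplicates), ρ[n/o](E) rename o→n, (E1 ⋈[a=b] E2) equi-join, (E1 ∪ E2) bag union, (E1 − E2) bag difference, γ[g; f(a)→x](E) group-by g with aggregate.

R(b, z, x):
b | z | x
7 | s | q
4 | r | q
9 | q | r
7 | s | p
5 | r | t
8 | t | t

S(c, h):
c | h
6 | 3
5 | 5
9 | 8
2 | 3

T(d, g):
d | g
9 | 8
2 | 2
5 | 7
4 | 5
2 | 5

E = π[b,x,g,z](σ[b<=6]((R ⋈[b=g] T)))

σ filters on b, owned by the left side.
E' = π[b,x,g,z]((σ[b<=6](R) ⋈[b=g] T))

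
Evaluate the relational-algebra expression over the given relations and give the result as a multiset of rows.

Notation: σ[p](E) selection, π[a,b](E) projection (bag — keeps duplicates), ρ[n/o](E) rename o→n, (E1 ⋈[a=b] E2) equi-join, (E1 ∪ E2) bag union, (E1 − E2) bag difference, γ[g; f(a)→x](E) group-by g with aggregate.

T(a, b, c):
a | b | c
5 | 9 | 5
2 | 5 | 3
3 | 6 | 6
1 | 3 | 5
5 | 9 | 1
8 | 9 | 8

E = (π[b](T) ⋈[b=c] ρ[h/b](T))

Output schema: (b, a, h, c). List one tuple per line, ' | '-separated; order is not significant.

Stepwise |·|:
  T → 6
  π[b](T) → 6
  T → 6
  ρ[h/b](T) → 6
  (π[b](T) ⋈[b=c] ρ[h/b](T)) → 4

== RESULT ==
b | a | h | c
3 | 2 | 5 | 3
5 | 1 | 3 | 5
5 | 5 | 9 | 5
6 | 3 | 6 | 6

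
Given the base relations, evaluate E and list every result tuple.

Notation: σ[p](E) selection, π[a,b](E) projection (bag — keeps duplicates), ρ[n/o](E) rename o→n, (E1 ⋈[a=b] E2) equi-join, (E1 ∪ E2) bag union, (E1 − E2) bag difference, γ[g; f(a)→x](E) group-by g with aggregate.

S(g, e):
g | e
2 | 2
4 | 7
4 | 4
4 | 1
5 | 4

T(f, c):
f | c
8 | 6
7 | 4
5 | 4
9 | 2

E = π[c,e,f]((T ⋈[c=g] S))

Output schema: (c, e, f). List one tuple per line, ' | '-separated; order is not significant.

Subexpression sizes:
  T → 4
  S → 5
  (T ⋈[c=g] S) → 7
  π[c,e,f]((T ⋈[c=g] S)) → 7

== RESULT ==
c | e | f
2 | 2 | 9
4 | 1 | 5
4 | 1 | 7
4 | 4 | 5
4 | 4 | 7
4 | 7 | 5
4 | 7 | 7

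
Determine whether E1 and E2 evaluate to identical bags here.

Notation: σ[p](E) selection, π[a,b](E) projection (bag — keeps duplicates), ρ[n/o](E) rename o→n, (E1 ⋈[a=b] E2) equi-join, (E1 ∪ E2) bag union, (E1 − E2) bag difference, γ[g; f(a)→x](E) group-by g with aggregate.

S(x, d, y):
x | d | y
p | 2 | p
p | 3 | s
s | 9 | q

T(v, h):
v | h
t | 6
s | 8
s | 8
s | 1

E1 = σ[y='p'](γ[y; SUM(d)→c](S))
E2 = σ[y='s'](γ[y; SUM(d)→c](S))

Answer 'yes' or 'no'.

E1 row counts bottom-up:
  S → 3
  γ[y; SUM(d)→c](S) → 3
  σ[y='p'](γ[y; SUM(d)→c](S)) → 1
E2 row counts bottom-up:
  S → 3
  γ[y; SUM(d)→c](S) → 3
  σ[y='s'](γ[y; SUM(d)→c](S)) → 1

E1 result:
y | c
p | 2
E2 result:
y | c
s | 3
Witness: ('p', 2) appears 1× in E1 but 0× in E2.

no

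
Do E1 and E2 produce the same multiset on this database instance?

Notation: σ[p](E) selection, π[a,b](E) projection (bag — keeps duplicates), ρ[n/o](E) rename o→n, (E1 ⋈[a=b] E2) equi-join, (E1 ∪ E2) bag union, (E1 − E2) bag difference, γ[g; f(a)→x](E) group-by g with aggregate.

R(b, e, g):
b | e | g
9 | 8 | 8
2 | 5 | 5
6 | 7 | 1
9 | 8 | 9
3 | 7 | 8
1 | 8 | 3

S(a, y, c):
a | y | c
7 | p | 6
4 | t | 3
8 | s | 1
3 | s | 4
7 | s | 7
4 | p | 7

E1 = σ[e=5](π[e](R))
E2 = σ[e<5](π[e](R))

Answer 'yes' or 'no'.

E1 subexpression sizes:
  R → 6
  π[e](R) → 6
  σ[e=5](π[e](R)) → 1
E2 subexpression sizes:
  R → 6
  π[e](R) → 6
  σ[e<5](π[e](R)) → 0

E1 result:
e
5
E2 result:
e
(0 rows)
Witness: (5,) appears 1× in E1 but 0× in E2.

no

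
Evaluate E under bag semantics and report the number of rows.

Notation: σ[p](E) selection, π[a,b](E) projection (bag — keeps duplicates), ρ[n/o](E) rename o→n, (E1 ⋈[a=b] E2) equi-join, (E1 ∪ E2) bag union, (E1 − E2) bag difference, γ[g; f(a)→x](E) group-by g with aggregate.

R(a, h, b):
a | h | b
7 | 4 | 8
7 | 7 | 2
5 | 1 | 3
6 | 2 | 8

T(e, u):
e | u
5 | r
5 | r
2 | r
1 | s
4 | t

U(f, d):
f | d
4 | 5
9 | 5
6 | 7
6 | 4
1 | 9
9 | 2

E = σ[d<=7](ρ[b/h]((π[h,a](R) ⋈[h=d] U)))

Stepwise |·|:
  R → 4
  π[h,a](R) → 4
  U → 6
  (π[h,a](R) ⋈[h=d] U) → 3
  ρ[b/h]((π[h,a](R) ⋈[h=d] U)) → 3
  σ[d<=7](ρ[b/h]((π[h,a](R) ⋈[h=d] U))) → 3

|E| = 3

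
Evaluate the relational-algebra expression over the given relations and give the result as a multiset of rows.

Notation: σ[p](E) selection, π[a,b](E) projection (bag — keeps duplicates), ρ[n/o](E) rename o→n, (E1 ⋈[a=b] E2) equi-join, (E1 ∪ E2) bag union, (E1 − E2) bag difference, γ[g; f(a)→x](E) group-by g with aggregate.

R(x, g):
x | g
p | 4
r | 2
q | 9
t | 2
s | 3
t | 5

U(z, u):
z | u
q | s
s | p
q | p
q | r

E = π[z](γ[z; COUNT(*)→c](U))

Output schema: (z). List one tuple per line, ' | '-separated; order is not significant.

Stepwise |·|:
  U → 4
  γ[z; COUNT(*)→c](U) → 2
  π[z](γ[z; COUNT(*)→c](U)) → 2

== RESULT ==
z
q
s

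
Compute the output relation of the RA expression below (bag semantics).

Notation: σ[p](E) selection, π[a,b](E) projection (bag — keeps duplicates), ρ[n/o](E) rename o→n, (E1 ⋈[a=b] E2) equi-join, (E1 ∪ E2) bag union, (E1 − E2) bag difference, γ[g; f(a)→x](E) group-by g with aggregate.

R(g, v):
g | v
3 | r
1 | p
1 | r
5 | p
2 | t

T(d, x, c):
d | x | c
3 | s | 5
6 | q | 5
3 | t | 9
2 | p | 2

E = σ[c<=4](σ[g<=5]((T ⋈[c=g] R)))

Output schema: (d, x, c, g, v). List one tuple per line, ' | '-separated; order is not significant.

Subexpression sizes:
  T → 4
  R → 5
  (T ⋈[c=g] R) → 3
  σ[g<=5]((T ⋈[c=g] R)) → 3
  σ[c<=4](σ[g<=5]((T ⋈[c=g] R))) → 1

== RESULT ==
d | x | c | g | v
2 | p | 2 | 2 | t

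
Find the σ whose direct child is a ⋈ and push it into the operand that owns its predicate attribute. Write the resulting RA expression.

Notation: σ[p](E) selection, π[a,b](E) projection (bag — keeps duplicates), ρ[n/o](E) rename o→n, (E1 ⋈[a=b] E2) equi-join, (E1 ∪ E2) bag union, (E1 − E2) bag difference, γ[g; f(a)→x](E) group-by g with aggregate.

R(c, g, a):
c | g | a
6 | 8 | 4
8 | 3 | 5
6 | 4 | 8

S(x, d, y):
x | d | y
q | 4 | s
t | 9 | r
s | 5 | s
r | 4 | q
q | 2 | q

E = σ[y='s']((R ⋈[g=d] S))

σ filters on y, owned by the right side.
E' = (R ⋈[g=d] σ[y='s'](S))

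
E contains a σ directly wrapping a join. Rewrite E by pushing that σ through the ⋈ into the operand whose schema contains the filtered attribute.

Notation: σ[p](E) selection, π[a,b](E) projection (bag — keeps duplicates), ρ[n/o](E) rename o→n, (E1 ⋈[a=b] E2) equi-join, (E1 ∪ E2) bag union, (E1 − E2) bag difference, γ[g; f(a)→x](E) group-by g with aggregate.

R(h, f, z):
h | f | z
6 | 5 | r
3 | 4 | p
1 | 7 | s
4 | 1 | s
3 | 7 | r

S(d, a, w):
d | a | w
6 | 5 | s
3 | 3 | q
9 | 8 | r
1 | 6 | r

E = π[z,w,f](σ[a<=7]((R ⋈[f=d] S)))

σ filters on a, owned by the right side.
E' = π[z,w,f]((R ⋈[f=d] σ[a<=7](S)))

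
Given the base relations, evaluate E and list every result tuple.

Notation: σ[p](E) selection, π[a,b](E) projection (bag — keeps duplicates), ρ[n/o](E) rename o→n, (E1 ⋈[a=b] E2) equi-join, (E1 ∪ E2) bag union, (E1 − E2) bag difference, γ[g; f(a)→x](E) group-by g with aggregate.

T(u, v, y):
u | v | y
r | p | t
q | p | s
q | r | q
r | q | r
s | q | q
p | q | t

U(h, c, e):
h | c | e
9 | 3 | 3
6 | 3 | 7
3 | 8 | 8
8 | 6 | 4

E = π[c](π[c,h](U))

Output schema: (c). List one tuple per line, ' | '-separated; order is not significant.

Row counts bottom-up:
  U → 4
  π[c,h](U) → 4
  π[c](π[c,h](U)) → 4

== RESULT ==
c
3
3
6
8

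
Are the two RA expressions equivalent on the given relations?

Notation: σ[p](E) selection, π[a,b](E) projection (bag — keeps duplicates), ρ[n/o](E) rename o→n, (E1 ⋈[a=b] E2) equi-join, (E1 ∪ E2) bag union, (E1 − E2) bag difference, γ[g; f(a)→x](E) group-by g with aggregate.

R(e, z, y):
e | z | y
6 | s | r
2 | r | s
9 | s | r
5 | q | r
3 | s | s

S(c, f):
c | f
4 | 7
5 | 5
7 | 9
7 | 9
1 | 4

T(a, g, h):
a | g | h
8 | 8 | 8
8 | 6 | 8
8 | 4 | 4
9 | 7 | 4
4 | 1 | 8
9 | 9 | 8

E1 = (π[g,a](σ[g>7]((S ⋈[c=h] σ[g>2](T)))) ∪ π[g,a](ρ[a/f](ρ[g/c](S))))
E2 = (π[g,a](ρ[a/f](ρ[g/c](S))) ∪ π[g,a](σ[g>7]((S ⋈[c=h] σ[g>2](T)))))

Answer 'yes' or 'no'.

E1 subexpression sizes:
  S → 5
  T → 6
  σ[g>2](T) → 5
  (S ⋈[c=h] σ[g>2](T)) → 2
  σ[g>7]((S ⋈[c=h] σ[g>2](T))) → 0
  π[g,a](σ[g>7]((S ⋈[c=h] σ[g>2](T)))) → 0
  S → 5
  ρ[g/c](S) → 5
  ρ[a/f](ρ[g/c](S)) → 5
  π[g,a](ρ[a/f](ρ[g/c](S))) → 5
  (π[g,a](σ[g>7]((S ⋈[c=h] σ[g>2](T)))) ∪ π[g,a](ρ[a/f](ρ[g/c](S)))) → 5
E2 subexpression sizes:
  S → 5
  ρ[g/c](S) → 5
  ρ[a/f](ρ[g/c](S)) → 5
  π[g,a](ρ[a/f](ρ[g/c](S))) → 5
  S → 5
  T → 6
  σ[g>2](T) → 5
  (S ⋈[c=h] σ[g>2](T)) → 2
  σ[g>7]((S ⋈[c=h] σ[g>2](T))) → 0
  π[g,a](σ[g>7]((S ⋈[c=h] σ[g>2](T)))) → 0
  (π[g,a](ρ[a/f](ρ[g/c](S))) ∪ π[g,a](σ[g>7]((S ⋈[c=h] σ[g>2](T))))) → 5

E1 and E2 produce the same multiset:
g | a
1 | 4
4 | 7
5 | 5
7 | 9
7 | 9

yes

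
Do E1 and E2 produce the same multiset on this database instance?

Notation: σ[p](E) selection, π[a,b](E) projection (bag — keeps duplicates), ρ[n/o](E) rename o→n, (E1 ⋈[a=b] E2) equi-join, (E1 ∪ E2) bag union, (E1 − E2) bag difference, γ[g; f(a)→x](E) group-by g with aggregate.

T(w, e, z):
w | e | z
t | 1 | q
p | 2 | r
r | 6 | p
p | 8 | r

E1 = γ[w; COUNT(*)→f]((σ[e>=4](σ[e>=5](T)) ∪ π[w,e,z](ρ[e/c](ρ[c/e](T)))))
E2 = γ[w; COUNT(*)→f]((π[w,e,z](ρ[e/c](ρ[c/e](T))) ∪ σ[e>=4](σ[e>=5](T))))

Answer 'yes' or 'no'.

E1 subexpression sizes:
  T → 4
  σ[e>=5](T) → 2
  σ[e>=4](σ[e>=5](T)) → 2
  T → 4
  ρ[c/e](T) → 4
  ρ[e/c](ρ[c/e](T)) → 4
  π[w,e,z](ρ[e/c](ρ[c/e](T))) → 4
  (σ[e>=4](σ[e>=5](T)) ∪ π[w,e,z](ρ[e/c](ρ[c/e](T)))) → 6
  γ[w; COUNT(*)→f]((σ[e>=4](σ[e>=5](T)) ∪ π[w,e,z](ρ[e/c](ρ[c/e](T))))) → 3
E2 subexpression sizes:
  T → 4
  ρ[c/e](T) → 4
  ρ[e/c](ρ[c/e](T)) → 4
  π[w,e,z](ρ[e/c](ρ[c/e](T))) → 4
  T → 4
  σ[e>=5](T) → 2
  σ[e>=4](σ[e>=5](T)) → 2
  (π[w,e,z](ρ[e/c](ρ[c/e](T))) ∪ σ[e>=4](σ[e>=5](T))) → 6
  γ[w; COUNT(*)→f]((π[w,e,z](ρ[e/c](ρ[c/e](T))) ∪ σ[e>=4](σ[e>=5](T)))) → 3

E1 and E2 produce the same multiset:
w | f
p | 3
r | 2
t | 1

yes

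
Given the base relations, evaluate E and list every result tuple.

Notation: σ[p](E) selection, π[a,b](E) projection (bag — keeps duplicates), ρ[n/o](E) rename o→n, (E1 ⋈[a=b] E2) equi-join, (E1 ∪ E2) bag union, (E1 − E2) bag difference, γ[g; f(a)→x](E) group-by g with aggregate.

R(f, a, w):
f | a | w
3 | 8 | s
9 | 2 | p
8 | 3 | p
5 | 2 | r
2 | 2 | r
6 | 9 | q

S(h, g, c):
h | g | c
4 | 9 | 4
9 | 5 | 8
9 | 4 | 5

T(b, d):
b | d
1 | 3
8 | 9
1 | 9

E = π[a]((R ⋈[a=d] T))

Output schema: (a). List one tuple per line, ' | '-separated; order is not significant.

Row counts bottom-up:
  R → 6
  T → 3
  (R ⋈[a=d] T) → 3
  π[a]((R ⋈[a=d] T)) → 3

== RESULT ==
a
3
9
9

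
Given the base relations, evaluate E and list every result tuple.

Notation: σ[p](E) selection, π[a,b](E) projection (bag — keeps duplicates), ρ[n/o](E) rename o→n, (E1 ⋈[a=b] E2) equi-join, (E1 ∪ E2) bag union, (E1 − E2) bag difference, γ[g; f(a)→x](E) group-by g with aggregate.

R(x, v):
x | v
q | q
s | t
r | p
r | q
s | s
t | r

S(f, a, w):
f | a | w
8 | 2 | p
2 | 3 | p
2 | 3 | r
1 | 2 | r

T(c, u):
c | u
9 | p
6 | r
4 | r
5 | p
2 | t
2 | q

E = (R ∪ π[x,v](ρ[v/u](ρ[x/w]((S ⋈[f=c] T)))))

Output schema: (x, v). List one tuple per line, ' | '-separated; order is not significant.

Subexpression sizes:
  R → 6
  S → 4
  T → 6
  (S ⋈[f=c] T) → 4
  ρ[x/w]((S ⋈[f=c] T)) → 4
  ρ[v/u](ρ[x/w]((S ⋈[f=c] T))) → 4
  π[x,v](ρ[v/u](ρ[x/w]((S ⋈[f=c] T)))) → 4
  (R ∪ π[x,v](ρ[v/u](ρ[x/w]((S ⋈[f=c] T))))) → 10

== RESULT ==
x | v
p | q
p | t
q | q
r | p
r | q
r | q
r | t
s | s
s | t
t | r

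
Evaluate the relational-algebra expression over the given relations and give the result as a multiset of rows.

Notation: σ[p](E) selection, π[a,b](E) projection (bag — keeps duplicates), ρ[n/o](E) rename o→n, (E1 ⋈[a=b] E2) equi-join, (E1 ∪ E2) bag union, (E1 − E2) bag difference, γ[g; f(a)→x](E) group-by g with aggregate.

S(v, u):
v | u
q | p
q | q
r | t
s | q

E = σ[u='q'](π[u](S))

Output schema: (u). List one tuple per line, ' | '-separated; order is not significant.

Subexpression sizes:
  S → 4
  π[u](S) → 4
  σ[u='q'](π[u](S)) → 2

== RESULT ==
u
q
q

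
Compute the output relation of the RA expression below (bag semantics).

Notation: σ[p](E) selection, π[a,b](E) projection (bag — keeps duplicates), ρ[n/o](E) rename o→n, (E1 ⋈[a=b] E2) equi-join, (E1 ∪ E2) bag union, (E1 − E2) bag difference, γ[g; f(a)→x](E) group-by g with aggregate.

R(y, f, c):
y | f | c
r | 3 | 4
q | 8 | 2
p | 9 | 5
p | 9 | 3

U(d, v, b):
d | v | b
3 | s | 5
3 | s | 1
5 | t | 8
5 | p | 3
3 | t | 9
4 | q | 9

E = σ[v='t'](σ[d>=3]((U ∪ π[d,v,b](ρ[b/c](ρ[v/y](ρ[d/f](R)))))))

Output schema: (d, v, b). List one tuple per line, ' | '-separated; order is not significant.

Subexpression sizes:
  U → 6
  R → 4
  ρ[d/f](R) → 4
  ρ[v/y](ρ[d/f](R)) → 4
  ρ[b/c](ρ[v/y](ρ[d/f](R))) → 4
  π[d,v,b](ρ[b/c](ρ[v/y](ρ[d/f](R)))) → 4
  (U ∪ π[d,v,b](ρ[b/c](ρ[v/y](ρ[d/f](R))))) → 10
  σ[d>=3]((U ∪ π[d,v,b](ρ[b/c](ρ[v/y](ρ[d/f](R)))))) → 10
  σ[v='t'](σ[d>=3]((U ∪ π[d,v,b](ρ[b/c](ρ[v/y](ρ[d/f](R))))))) → 2

== RESULT ==
d | v | b
3 | t | 9
5 | t | 8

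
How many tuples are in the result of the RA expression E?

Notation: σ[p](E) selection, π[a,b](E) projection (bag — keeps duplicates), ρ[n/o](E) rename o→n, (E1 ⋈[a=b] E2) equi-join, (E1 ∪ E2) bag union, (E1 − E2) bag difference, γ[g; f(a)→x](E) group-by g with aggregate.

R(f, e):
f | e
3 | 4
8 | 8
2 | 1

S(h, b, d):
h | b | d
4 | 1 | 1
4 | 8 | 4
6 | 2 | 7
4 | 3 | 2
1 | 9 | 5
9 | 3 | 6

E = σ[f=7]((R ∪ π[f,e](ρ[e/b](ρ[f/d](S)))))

Subexpression sizes:
  R → 3
  S → 6
  ρ[f/d](S) → 6
  ρ[e/b](ρ[f/d](S)) → 6
  π[f,e](ρ[e/b](ρ[f/d](S))) → 6
  (R ∪ π[f,e](ρ[e/b](ρ[f/d](S)))) → 9
  σ[f=7]((R ∪ π[f,e](ρ[e/b](ρ[f/d](S))))) → 1

|E| = 1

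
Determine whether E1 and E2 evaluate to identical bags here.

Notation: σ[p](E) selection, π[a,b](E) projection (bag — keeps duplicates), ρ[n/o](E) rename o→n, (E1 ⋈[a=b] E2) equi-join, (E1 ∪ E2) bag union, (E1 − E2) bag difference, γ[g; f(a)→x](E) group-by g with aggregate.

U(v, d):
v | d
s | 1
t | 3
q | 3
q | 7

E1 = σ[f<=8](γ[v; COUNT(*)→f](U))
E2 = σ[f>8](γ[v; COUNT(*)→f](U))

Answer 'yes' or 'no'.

E1 row counts bottom-up:
  U → 4
  γ[v; COUNT(*)→f](U) → 3
  σ[f<=8](γ[v; COUNT(*)→f](U)) → 3
E2 row counts bottom-up:
  U → 4
  γ[v; COUNT(*)→f](U) → 3
  σ[f>8](γ[v; COUNT(*)→f](U)) → 0

E1 result:
v | f
q | 2
s | 1
t | 1
E2 result:
v | f
(0 rows)
Witness: ('s', 1) appears 1× in E1 but 0× in E2.

no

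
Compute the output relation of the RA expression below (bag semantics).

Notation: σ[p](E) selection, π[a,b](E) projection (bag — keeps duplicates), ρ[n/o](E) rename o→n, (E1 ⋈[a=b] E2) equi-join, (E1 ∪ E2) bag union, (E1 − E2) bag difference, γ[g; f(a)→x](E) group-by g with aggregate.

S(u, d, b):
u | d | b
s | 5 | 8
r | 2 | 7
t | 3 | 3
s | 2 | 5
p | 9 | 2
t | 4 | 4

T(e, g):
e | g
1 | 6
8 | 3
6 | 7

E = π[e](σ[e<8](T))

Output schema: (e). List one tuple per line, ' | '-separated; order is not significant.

Row counts bottom-up:
  T → 3
  σ[e<8](T) → 2
  π[e](σ[e<8](T)) → 2

== RESULT ==
e
1
6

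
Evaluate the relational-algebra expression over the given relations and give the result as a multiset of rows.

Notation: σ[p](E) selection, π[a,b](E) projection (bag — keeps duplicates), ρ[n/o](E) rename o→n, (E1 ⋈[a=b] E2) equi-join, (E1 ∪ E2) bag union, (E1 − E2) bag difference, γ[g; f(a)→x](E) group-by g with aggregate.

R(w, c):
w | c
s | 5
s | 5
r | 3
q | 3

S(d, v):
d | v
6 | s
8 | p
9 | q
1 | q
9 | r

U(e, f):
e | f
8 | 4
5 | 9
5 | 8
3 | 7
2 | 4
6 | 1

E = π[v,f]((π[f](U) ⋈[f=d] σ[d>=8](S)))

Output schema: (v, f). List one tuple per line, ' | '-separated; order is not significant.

Subexpression sizes:
  U → 6
  π[f](U) → 6
  S → 5
  σ[d>=8](S) → 3
  (π[f](U) ⋈[f=d] σ[d>=8](S)) → 3
  π[v,f]((π[f](U) ⋈[f=d] σ[d>=8](S))) → 3

== RESULT ==
v | f
p | 8
q | 9
r | 9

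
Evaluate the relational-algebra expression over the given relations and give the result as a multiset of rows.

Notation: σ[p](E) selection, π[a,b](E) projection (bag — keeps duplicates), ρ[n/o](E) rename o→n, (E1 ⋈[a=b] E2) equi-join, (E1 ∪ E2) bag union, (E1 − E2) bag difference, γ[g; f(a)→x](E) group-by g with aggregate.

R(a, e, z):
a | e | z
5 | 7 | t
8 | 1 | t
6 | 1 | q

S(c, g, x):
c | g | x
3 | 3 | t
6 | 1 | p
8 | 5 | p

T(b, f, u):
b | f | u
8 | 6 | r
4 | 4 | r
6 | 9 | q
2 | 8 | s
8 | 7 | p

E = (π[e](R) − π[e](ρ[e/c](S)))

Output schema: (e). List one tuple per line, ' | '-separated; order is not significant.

Row counts bottom-up:
  R → 3
  π[e](R) → 3
  S → 3
  ρ[e/c](S) → 3
  π[e](ρ[e/c](S)) → 3
  (π[e](R) − π[e](ρ[e/c](S))) → 3

== RESULT ==
e
1
1
7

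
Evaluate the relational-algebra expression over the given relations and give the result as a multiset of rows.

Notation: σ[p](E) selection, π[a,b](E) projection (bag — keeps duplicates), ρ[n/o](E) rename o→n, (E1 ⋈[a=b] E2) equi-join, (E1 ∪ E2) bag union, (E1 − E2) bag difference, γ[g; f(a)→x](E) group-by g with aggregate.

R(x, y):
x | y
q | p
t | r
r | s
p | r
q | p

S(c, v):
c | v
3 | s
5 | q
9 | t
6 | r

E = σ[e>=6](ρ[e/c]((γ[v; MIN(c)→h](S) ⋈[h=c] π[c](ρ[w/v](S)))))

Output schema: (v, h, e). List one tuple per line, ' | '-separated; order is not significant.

Subexpression sizes:
  S → 4
  γ[v; MIN(c)→h](S) → 4
  S → 4
  ρ[w/v](S) → 4
  π[c](ρ[w/v](S)) → 4
  (γ[v; MIN(c)→h](S) ⋈[h=c] π[c](ρ[w/v](S))) → 4
  ρ[e/c]((γ[v; MIN(c)→h](S) ⋈[h=c] π[c](ρ[w/v](S)))) → 4
  σ[e>=6](ρ[e/c]((γ[v; MIN(c)→h](S) ⋈[h=c] π[c](ρ[w/v](S))))) → 2

== RESULT ==
v | h | e
r | 6 | 6
t | 9 | 9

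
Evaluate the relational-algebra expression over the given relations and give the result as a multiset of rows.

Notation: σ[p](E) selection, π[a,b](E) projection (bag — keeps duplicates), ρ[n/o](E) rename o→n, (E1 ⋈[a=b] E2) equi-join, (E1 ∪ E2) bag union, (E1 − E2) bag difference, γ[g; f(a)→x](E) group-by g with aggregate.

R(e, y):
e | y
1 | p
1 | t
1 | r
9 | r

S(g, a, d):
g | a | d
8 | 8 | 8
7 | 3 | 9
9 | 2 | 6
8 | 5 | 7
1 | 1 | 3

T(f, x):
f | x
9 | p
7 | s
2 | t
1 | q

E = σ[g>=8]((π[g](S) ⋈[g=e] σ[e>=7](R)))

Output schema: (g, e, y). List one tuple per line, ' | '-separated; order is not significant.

Row counts bottom-up:
  S → 5
  π[g](S) → 5
  R → 4
  σ[e>=7](R) → 1
  (π[g](S) ⋈[g=e] σ[e>=7](R)) → 1
  σ[g>=8]((π[g](S) ⋈[g=e] σ[e>=7](R))) → 1

== RESULT ==
g | e | y
9 | 9 | r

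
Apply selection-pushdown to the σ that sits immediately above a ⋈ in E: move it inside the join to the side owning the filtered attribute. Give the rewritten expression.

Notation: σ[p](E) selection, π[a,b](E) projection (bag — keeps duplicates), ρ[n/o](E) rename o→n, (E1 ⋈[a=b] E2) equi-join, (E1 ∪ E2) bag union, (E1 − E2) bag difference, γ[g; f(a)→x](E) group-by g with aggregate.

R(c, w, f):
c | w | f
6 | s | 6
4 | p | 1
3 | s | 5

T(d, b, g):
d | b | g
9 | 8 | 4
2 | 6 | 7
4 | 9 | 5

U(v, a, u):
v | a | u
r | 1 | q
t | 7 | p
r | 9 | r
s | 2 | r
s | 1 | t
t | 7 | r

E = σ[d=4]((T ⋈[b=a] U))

σ filters on d, owned by the left side.
E' = (σ[d=4](T) ⋈[b=a] U)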